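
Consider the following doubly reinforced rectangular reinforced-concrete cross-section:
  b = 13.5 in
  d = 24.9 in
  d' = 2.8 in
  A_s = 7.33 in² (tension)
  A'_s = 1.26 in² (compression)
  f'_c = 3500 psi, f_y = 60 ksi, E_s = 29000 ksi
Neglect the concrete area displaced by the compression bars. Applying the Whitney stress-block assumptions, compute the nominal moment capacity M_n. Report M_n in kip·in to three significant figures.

M_n ≈ 9090 kip·in

Assume both steels yield.
a = (A_s − A'_s) f_y/(0.85 f'_c b) = (7.33 − 1.26) × 60/(0.85 × 3.5 × 13.5) = 9.068 in.
c = a/β₁ = 9.068/0.85 = 10.668 in; ε'_s = 0.003(c − d')/c = 0.0022 ≥ ε_y = 0.0021, so the compression steel yields.
M_n = (A_s − A'_s) f_y (d − a/2) + A'_s f_y (d − d') = 364.2 × (24.9 − 4.534) + 75.6 × (24.9 − 2.8) = 7417.3 + 1670.8 = 9088.1 kip·in.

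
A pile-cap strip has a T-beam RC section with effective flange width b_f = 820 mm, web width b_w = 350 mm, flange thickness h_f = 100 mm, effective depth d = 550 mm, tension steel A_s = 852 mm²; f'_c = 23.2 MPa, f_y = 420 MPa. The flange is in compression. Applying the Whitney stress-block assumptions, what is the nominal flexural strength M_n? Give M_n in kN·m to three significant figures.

M_n ≈ 193 kN·m

Tension: T = A_s f_y = 852 × 420 = 357840 N.
Try a within the flange: a = T/(0.85 f'_c b_f) = 357840/(0.85 × 23.2 × 820) = 22.13 mm.
Since a = 22.13 ≤ h_f = 100 mm, the stress block lies entirely in the flange; analyse as a rectangular beam of width b_f.
M_n = T(d − a/2) = 357840 × (550 − 11.065) = 192.85 × 10⁶ N·mm.
M_n = 192.85 kN·m.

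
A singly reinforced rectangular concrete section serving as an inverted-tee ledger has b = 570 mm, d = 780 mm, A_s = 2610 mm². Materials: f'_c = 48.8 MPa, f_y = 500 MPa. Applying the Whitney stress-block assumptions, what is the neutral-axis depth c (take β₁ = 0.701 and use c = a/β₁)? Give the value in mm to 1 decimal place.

c ≈ 78.7 mm

T = A_s f_y = 2610 × 500 = 1305000 N = 1305 kN.
Setting C = 0.85 f'_c a b equal to T: a = 1305000/(0.85 × 48.8 × 570) = 55.195 mm.
With β₁ = 0.701, c = a/β₁ = 55.195/0.701 = 78.7 mm.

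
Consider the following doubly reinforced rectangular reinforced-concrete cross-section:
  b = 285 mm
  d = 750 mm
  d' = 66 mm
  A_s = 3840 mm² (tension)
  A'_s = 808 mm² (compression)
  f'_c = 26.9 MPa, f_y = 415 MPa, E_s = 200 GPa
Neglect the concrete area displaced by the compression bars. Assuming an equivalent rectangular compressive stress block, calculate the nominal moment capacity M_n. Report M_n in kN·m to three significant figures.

M_n ≈ 1050 kN·m

Assume both tension and compression steel yield.
Net tension couple steel: A_s − A'_s = 3032 mm².
a = (A_s − A'_s) f_y / (0.85 f'_c b) = 1258280/(0.85 × 26.9 × 285) = 193.09 mm.
c = a/β₁ = 193.09/0.85 = 227.16 mm; ε'_s = 0.003(c − d')/c = 0.0021 ≥ f_y/E_s = 0.0021, so compression steel does yield.
M_n = (A_s − A'_s) f_y (d − a/2) + A'_s f_y (d − d') = [1258280 × (750 − 96.545) + 335320 × (750 − 66)] × 10⁻⁶ = 822.23 + 229.36 = 1051.59 kN·m.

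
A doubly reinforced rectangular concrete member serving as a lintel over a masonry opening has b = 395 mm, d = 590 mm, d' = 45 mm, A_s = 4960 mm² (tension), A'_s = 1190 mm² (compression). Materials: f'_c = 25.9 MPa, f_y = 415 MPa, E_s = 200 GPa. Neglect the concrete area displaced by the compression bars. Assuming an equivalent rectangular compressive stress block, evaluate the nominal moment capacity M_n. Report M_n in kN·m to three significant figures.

Assume both tension and compression steel yield.
Net tension couple steel: A_s − A'_s = 3770 mm².
a = (A_s − A'_s) f_y / (0.85 f'_c b) = 1564550/(0.85 × 25.9 × 395) = 179.92 mm.
c = a/β₁ = 179.92/0.85 = 211.67 mm; ε'_s = 0.003(c − d')/c = 0.0024 ≥ f_y/E_s = 0.0021, so compression steel does yield.
M_n = (A_s − A'_s) f_y (d − a/2) + A'_s f_y (d − d') = [1564550 × (590 − 89.96) + 493850 × (590 − 45)] × 10⁻⁶ = 782.34 + 269.15 = 1051.49 kN·m.

M_n ≈ 1050 kN·m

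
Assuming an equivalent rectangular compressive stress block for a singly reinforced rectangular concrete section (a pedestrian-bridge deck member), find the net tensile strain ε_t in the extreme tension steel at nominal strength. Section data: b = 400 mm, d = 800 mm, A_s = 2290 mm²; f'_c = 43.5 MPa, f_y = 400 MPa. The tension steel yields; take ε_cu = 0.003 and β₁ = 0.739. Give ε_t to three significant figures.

a = A_s f_y/(0.85 f'_c b) = 61.93 mm.
β₁ = 0.739, so c = a/β₁ = 61.93/0.739 = 83.80 mm.
From the linear strain diagram with ε_cu = 0.003: ε_t = 0.003 (d − c)/c = 0.003 × (800 − 83.80)/83.80 = 0.0256.
Since ε_t ≥ 0.005, the section is tension-controlled.

ε_t ≈ 0.0256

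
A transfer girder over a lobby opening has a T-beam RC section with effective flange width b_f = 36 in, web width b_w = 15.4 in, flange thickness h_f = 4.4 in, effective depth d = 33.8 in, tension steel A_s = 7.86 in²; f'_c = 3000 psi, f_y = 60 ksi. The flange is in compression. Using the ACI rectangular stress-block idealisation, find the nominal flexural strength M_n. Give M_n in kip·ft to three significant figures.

Tension: T = A_s f_y = 7.86 × 60 = 471.6 kips.
Try a within the flange: a = T/(0.85 f'_c b_f) = 471.6/(0.85 × 3 × 36) = 5.137 in.
a = 5.137 > h_f = 4.4 in: the block extends into the web. Split into flange-overhang and web parts.
C_f = 0.85 f'_c (b_f − b_w) h_f = 0.85 × 3 × (36 − 15.4) × 4.4 = 231.1 kips.
Remaining web compression depth: a_w = (T − C_f)/(0.85 f'_c b_w) = (471.6 − 231.1)/(0.85 × 3 × 15.4) = 6.124 in.
M_n = C_f(d − h_f/2) + (T − C_f)(d − a_w/2) = 231.1 × (33.8 − 2.2) + 240.5 × (33.8 − 3.062) = 7302.8 + 7392.5 = 14695.3 kip·in.
M_n = 14695.3/12 = 1224.61 kip·ft.

M_n ≈ 1220 kip·ft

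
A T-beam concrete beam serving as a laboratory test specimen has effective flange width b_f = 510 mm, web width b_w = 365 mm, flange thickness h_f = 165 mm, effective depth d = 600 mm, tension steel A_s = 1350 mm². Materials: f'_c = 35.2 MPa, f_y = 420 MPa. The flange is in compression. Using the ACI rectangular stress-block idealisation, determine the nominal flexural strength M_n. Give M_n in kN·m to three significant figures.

M_n ≈ 330 kN·m

Tension: T = A_s f_y = 1350 × 420 = 567000 N.
Try a within the flange: a = T/(0.85 f'_c b_f) = 567000/(0.85 × 35.2 × 510) = 37.16 mm.
Since a = 37.16 ≤ h_f = 165 mm, the stress block lies entirely in the flange; analyse as a rectangular beam of width b_f.
M_n = T(d − a/2) = 567000 × (600 − 18.58) = 329.67 × 10⁶ N·mm.
M_n = 329.67 kN·m.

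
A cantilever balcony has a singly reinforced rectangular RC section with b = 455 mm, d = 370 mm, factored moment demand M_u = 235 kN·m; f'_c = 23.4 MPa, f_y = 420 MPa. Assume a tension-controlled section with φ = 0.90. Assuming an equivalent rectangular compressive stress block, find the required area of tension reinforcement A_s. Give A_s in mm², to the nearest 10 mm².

M_n = M_u/φ = 235/0.90 = 261.111 kN·m.
With M_n = 0.85 f'_c a b (d − a/2), solve the quadratic for a:
a = d − √(d² − 2M_n/(0.85 f'_c b)) = 370 − √(370² − 2 × 261.111×10⁶/(0.85 × 23.4 × 455)) = 88.58 mm.
A_s = 0.85 f'_c a b / f_y = 0.85 × 23.4 × 88.58 × 455 / 420 = 1908.7 mm².

A_s ≈ 1910 mm²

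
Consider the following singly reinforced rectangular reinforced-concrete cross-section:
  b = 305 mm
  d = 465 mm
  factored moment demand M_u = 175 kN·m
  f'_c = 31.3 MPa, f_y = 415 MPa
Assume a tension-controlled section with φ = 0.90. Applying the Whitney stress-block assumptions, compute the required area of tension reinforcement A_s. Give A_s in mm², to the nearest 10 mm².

A_s ≈ 1070 mm²

M_n = M_u/φ = 175/0.90 = 194.444 kN·m.
With M_n = 0.85 f'_c a b (d − a/2), solve the quadratic for a:
a = d − √(d² − 2M_n/(0.85 f'_c b)) = 465 − √(465² − 2 × 194.444×10⁶/(0.85 × 31.3 × 305)) = 54.76 mm.
A_s = 0.85 f'_c a b / f_y = 0.85 × 31.3 × 54.76 × 305 / 415 = 1070.7 mm².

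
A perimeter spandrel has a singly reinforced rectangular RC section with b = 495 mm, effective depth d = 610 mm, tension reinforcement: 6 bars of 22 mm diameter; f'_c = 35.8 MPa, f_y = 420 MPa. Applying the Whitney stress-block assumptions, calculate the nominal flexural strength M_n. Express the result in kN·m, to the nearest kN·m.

M_n ≈ 554 kN·m

A_s = 6 × 380 = 2280 mm².
T = A_s f_y = 2280 × 420 = 957600 N = 957.6 kN.
From C = T: a = T/(0.85 f'_c b) = 957600/(0.85 × 35.8 × 495) = 63.57 mm.
M_n = T(d − a/2) = 957.6 kN × (610 − 31.785) mm = 553.70 kN·m.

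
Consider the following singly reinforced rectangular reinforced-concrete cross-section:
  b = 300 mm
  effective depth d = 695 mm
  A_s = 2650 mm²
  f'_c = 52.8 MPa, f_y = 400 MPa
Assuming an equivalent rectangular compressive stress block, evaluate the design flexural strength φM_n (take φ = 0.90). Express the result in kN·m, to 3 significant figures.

φM_n ≈ 625 kN·m

T = A_s f_y = 2650 × 400 = 1060000 N = 1060 kN.
From C = T: a = T/(0.85 f'_c b) = 1060000/(0.85 × 52.8 × 300) = 78.73 mm.
M_n = T(d − a/2) = 1060 kN × (695 − 39.365) mm = 694.97 kN·m.
φM_n = 0.90 × 694.97 = 625.47 kN·m.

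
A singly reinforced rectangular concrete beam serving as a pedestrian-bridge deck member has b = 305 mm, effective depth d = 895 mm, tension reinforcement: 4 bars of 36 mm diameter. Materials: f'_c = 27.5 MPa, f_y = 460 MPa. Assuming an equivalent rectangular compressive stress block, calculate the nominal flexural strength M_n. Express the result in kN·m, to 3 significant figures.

M_n ≈ 1430 kN·m

A_s = 4 × 1018 = 4072 mm².
T = A_s f_y = 4072 × 460 = 1873120 N = 1873.12 kN.
From C = T: a = T/(0.85 f'_c b) = 1873120/(0.85 × 27.5 × 305) = 262.73 mm.
M_n = T(d − a/2) = 1873.12 kN × (895 − 131.365) mm = 1430.38 kN·m.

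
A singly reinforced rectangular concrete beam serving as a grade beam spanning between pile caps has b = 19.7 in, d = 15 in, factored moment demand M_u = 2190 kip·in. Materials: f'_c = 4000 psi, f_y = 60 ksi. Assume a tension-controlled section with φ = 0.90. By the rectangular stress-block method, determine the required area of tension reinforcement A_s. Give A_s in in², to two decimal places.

M_n = M_u/φ = 2190/0.90 = 2433.33 kip·in.
From M_n = 0.85 f'_c a b (d − a/2):
a = d − √(d² − 2M_n/(0.85 f'_c b)) = 15 − √(15² − 2 × 2433.33/(0.85 × 4 × 19.7)) = 2.657 in.
A_s = 0.85 f'_c a b / f_y = 0.85 × 4 × 2.657 × 19.7 / 60 = 2.966 in².

A_s ≈ 2.97 in²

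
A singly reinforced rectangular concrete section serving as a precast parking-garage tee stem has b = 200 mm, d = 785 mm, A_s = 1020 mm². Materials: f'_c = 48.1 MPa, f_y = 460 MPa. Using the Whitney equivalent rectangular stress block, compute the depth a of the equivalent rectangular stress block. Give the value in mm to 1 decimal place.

T = A_s f_y = 1020 × 460 = 469200 N = 469.2 kN.
Setting C = 0.85 f'_c a b equal to T: a = 469200/(0.85 × 48.1 × 200) = 57.4 mm.

a ≈ 57.4 mm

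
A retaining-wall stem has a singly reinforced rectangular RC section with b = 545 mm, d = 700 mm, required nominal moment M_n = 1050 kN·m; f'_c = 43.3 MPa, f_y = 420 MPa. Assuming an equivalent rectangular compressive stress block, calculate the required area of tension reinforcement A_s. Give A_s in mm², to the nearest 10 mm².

A_s ≈ 3790 mm²

With M_n = 0.85 f'_c a b (d − a/2), solve the quadratic for a:
a = d − √(d² − 2M_n/(0.85 f'_c b)) = 700 − √(700² − 2 × 1050×10⁶/(0.85 × 43.3 × 545)) = 79.27 mm.
A_s = 0.85 f'_c a b / f_y = 0.85 × 43.3 × 79.27 × 545 / 420 = 3785.8 mm².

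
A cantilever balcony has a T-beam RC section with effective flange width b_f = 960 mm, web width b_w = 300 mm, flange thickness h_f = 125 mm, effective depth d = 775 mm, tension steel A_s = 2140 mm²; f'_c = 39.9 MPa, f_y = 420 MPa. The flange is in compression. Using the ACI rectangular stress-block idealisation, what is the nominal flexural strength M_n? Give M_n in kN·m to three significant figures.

Tension: T = A_s f_y = 2140 × 420 = 898800 N.
Try a within the flange: a = T/(0.85 f'_c b_f) = 898800/(0.85 × 39.9 × 960) = 27.61 mm.
Since a = 27.61 ≤ h_f = 125 mm, the stress block lies entirely in the flange; analyse as a rectangular beam of width b_f.
M_n = T(d − a/2) = 898800 × (775 − 13.805) = 684.16 × 10⁶ N·mm.
M_n = 684.16 kN·m.

M_n ≈ 684 kN·m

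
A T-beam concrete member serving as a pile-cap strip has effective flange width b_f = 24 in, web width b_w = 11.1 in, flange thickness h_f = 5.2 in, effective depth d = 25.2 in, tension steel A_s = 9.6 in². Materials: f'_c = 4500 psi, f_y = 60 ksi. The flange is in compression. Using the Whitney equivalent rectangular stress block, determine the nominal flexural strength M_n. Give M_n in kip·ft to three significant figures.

M_n ≈ 1050 kip·ft

Tension: T = A_s f_y = 9.6 × 60 = 576 kips.
Try a within the flange: a = T/(0.85 f'_c b_f) = 576/(0.85 × 4.5 × 24) = 6.275 in.
a = 6.275 > h_f = 5.2 in: the block extends into the web. Split into flange-overhang and web parts.
C_f = 0.85 f'_c (b_f − b_w) h_f = 0.85 × 4.5 × (24 − 11.1) × 5.2 = 256.6 kips.
Remaining web compression depth: a_w = (T − C_f)/(0.85 f'_c b_w) = (576 − 256.6)/(0.85 × 4.5 × 11.1) = 7.523 in.
M_n = C_f(d − h_f/2) + (T − C_f)(d − a_w/2) = 256.6 × (25.2 − 2.6) + 319.4 × (25.2 − 3.7615) = 5799.2 + 6847.5 = 12646.7 kip·in.
M_n = 12646.7/12 = 1053.89 kip·ft.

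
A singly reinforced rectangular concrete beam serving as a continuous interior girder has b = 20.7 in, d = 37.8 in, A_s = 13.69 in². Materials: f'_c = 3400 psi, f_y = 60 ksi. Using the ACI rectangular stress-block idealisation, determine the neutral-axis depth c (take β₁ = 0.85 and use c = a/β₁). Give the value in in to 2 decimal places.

c ≈ 16.15 in

T = A_s f_y = 13.69 × 60 = 821.4 kips.
a = T/(0.85 f'_c b) = 821.4/(0.85 × 3.4 × 20.7) = 13.7305 in.
With β₁ = 0.85, c = a/β₁ = 13.7305/0.85 = 16.15 in.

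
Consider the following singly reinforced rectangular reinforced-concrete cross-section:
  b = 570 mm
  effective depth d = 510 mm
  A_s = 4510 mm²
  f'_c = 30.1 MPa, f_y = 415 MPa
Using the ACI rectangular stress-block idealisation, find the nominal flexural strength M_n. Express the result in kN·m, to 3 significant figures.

T = A_s f_y = 4510 × 415 = 1871650 N = 1871.65 kN.
From C = T: a = T/(0.85 f'_c b) = 1871650/(0.85 × 30.1 × 570) = 128.34 mm.
M_n = T(d − a/2) = 1871.65 kN × (510 − 64.17) mm = 834.44 kN·m.

M_n ≈ 834 kN·m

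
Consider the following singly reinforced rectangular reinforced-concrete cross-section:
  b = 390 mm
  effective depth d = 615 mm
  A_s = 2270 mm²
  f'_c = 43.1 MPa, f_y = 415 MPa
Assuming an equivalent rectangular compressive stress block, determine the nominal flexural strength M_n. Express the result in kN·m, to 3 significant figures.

T = A_s f_y = 2270 × 415 = 942050 N = 942.05 kN.
From C = T: a = T/(0.85 f'_c b) = 942050/(0.85 × 43.1 × 390) = 65.93 mm.
M_n = T(d − a/2) = 942.05 kN × (615 − 32.965) mm = 548.31 kN·m.

M_n ≈ 548 kN·m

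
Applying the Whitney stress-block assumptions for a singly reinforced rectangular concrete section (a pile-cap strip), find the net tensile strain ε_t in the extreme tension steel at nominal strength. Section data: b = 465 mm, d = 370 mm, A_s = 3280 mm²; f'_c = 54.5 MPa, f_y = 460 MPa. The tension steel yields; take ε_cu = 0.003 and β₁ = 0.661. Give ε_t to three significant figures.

a = A_s f_y/(0.85 f'_c b) = 70.04 mm.
β₁ = 0.661, so c = a/β₁ = 70.04/0.661 = 105.96 mm.
From the linear strain diagram with ε_cu = 0.003: ε_t = 0.003 (d − c)/c = 0.003 × (370 − 105.96)/105.96 = 0.00748.
Since ε_t ≥ 0.005, the section is tension-controlled.

ε_t ≈ 0.00748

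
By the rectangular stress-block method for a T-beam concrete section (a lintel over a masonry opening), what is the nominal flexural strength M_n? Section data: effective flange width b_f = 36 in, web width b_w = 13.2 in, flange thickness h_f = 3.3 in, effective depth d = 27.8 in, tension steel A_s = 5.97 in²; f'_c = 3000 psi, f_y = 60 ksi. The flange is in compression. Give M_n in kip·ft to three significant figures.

M_n ≈ 769 kip·ft

Tension: T = A_s f_y = 5.97 × 60 = 358.2 kips.
Try a within the flange: a = T/(0.85 f'_c b_f) = 358.2/(0.85 × 3 × 36) = 3.902 in.
a = 3.902 > h_f = 3.3 in: the block extends into the web. Split into flange-overhang and web parts.
C_f = 0.85 f'_c (b_f − b_w) h_f = 0.85 × 3 × (36 − 13.2) × 3.3 = 191.9 kips.
Remaining web compression depth: a_w = (T − C_f)/(0.85 f'_c b_w) = (358.2 − 191.9)/(0.85 × 3 × 13.2) = 4.941 in.
M_n = C_f(d − h_f/2) + (T − C_f)(d − a_w/2) = 191.9 × (27.8 − 1.65) + 166.3 × (27.8 − 2.4705) = 5018.2 + 4212.3 = 9230.5 kip·in.
M_n = 9230.5/12 = 769.21 kip·ft.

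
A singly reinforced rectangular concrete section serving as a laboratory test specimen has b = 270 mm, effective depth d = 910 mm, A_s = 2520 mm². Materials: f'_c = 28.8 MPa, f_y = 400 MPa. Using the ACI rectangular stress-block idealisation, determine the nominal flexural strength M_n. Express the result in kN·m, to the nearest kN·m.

M_n ≈ 840 kN·m

T = A_s f_y = 2520 × 400 = 1008000 N = 1008 kN.
From C = T: a = T/(0.85 f'_c b) = 1008000/(0.85 × 28.8 × 270) = 152.51 mm.
M_n = T(d − a/2) = 1008 kN × (910 − 76.255) mm = 840.41 kN·m.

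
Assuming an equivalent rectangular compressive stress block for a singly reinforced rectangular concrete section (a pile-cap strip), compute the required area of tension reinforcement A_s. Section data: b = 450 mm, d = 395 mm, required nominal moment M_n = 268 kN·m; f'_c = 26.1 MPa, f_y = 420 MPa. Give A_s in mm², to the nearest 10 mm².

With M_n = 0.85 f'_c a b (d − a/2), solve the quadratic for a:
a = d − √(d² − 2M_n/(0.85 f'_c b)) = 395 − √(395² − 2 × 268×10⁶/(0.85 × 26.1 × 450)) = 75.10 mm.
A_s = 0.85 f'_c a b / f_y = 0.85 × 26.1 × 75.10 × 450 / 420 = 1785.1 mm².

A_s ≈ 1790 mm²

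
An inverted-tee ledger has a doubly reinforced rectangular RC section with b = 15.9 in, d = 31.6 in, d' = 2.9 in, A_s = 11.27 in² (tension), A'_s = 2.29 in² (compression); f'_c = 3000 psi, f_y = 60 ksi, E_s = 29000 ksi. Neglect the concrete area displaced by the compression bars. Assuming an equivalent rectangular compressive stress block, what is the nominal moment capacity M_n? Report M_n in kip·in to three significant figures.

M_n ≈ 17400 kip·in

Assume both steels yield.
a = (A_s − A'_s) f_y/(0.85 f'_c b) = (11.27 − 2.29) × 60/(0.85 × 3 × 15.9) = 13.289 in.
c = a/β₁ = 13.289/0.85 = 15.634 in; ε'_s = 0.003(c − d')/c = 0.0024 ≥ ε_y = 0.0021, so the compression steel yields.
M_n = (A_s − A'_s) f_y (d − a/2) + A'_s f_y (d − d') = 538.8 × (31.6 − 6.6445) + 137.4 × (31.6 − 2.9) = 13446.0 + 3943.4 = 17389.4 kip·in.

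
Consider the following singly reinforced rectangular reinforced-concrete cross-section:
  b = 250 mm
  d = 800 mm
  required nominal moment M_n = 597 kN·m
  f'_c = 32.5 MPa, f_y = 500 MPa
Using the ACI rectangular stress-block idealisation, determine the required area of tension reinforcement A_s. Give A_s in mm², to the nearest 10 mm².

A_s ≈ 1610 mm²

With M_n = 0.85 f'_c a b (d − a/2), solve the quadratic for a:
a = d − √(d² − 2M_n/(0.85 f'_c b)) = 800 − √(800² − 2 × 597×10⁶/(0.85 × 32.5 × 250)) = 116.54 mm.
A_s = 0.85 f'_c a b / f_y = 0.85 × 32.5 × 116.54 × 250 / 500 = 1609.7 mm².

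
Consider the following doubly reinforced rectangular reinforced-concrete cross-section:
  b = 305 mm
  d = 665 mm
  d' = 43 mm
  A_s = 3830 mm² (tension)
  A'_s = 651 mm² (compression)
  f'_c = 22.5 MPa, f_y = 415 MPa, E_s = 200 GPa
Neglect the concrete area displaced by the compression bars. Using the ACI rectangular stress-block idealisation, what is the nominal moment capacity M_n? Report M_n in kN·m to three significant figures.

Assume both tension and compression steel yield.
Net tension couple steel: A_s − A'_s = 3179 mm².
a = (A_s − A'_s) f_y / (0.85 f'_c b) = 1319285/(0.85 × 22.5 × 305) = 226.17 mm.
c = a/β₁ = 226.17/0.85 = 266.08 mm; ε'_s = 0.003(c − d')/c = 0.0025 ≥ f_y/E_s = 0.0021, so compression steel does yield.
M_n = (A_s − A'_s) f_y (d − a/2) + A'_s f_y (d − d') = [1319285 × (665 − 113.085) + 270165 × (665 − 43)] × 10⁻⁶ = 728.13 + 168.04 = 896.17 kN·m.

M_n ≈ 896 kN·m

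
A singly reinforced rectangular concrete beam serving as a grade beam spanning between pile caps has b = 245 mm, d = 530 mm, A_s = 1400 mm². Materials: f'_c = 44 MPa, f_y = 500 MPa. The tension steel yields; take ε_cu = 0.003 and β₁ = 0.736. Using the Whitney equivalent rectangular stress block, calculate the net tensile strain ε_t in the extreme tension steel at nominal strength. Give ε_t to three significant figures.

ε_t ≈ 0.0123

a = A_s f_y/(0.85 f'_c b) = 76.39 mm.
β₁ = 0.736, so c = a/β₁ = 76.39/0.736 = 103.79 mm.
From the linear strain diagram with ε_cu = 0.003: ε_t = 0.003 (d − c)/c = 0.003 × (530 − 103.79)/103.79 = 0.0123.
Since ε_t ≥ 0.005, the section is tension-controlled.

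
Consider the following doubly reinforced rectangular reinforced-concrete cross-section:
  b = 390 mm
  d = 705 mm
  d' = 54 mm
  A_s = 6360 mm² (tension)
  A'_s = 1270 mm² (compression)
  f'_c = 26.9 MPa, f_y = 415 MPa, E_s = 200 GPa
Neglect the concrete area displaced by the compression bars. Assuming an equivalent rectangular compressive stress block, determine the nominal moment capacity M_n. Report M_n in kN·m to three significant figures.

M_n ≈ 1580 kN·m

Assume both tension and compression steel yield.
Net tension couple steel: A_s − A'_s = 5090 mm².
a = (A_s − A'_s) f_y / (0.85 f'_c b) = 2112350/(0.85 × 26.9 × 390) = 236.88 mm.
c = a/β₁ = 236.88/0.85 = 278.68 mm; ε'_s = 0.003(c − d')/c = 0.0024 ≥ f_y/E_s = 0.0021, so compression steel does yield.
M_n = (A_s − A'_s) f_y (d − a/2) + A'_s f_y (d − d') = [2112350 × (705 − 118.44) + 527050 × (705 − 54)] × 10⁻⁶ = 1239.02 + 343.11 = 1582.13 kN·m.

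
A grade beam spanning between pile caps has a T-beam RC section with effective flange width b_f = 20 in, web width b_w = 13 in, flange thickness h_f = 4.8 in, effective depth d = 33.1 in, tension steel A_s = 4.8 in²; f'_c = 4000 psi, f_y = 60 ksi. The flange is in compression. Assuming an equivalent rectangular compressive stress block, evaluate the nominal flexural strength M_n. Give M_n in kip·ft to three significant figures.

Tension: T = A_s f_y = 4.8 × 60 = 288 kips.
Try a within the flange: a = T/(0.85 f'_c b_f) = 288/(0.85 × 4 × 20) = 4.235 in.
Since a = 4.235 ≤ h_f = 4.8 in, the stress block lies entirely in the flange; analyse as a rectangular beam of width b_f.
M_n = T(d − a/2) = 288 × (33.1 − 2.1175) = 8923.0 kip·in.
M_n = 8923.0/12 = 743.58 kip·ft.

M_n ≈ 744 kip·ft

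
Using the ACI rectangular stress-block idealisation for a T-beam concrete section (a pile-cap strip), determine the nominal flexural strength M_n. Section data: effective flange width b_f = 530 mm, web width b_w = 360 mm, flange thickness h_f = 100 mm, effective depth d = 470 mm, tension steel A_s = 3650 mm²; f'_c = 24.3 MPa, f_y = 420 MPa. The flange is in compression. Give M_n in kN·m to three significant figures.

M_n ≈ 609 kN·m

Tension: T = A_s f_y = 3650 × 420 = 1533000 N.
Try a within the flange: a = T/(0.85 f'_c b_f) = 1533000/(0.85 × 24.3 × 530) = 140.04 mm.
a = 140.04 > h_f = 100 mm: the block extends into the web. Split into flange-overhang and web parts.
C_f = 0.85 f'_c (b_f − b_w) h_f = 0.85 × 24.3 × (530 − 360) × 100 = 351135 N.
Remaining web compression depth: a_w = (T − C_f)/(0.85 f'_c b_w) = (1533000 − 351135)/(0.85 × 24.3 × 360) = 158.94 mm.
M_n = C_f(d − h_f/2) + (T − C_f)(d − a_w/2) = 351135 × (470 − 50) + 1181865 × (470 − 79.47) = 147.48 + 461.55 = 609.03 × 10⁶ N·mm.
M_n = 609.03 kN·m.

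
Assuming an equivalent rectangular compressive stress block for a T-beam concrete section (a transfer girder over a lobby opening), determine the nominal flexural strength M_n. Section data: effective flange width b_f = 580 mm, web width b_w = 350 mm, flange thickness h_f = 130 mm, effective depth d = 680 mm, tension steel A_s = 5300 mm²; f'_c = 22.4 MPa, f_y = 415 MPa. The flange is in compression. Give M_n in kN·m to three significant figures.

Tension: T = A_s f_y = 5300 × 415 = 2199500 N.
Try a within the flange: a = T/(0.85 f'_c b_f) = 2199500/(0.85 × 22.4 × 580) = 199.17 mm.
a = 199.17 > h_f = 130 mm: the block extends into the web. Split into flange-overhang and web parts.
C_f = 0.85 f'_c (b_f − b_w) h_f = 0.85 × 22.4 × (580 − 350) × 130 = 569296 N.
Remaining web compression depth: a_w = (T − C_f)/(0.85 f'_c b_w) = (2199500 − 569296)/(0.85 × 22.4 × 350) = 244.63 mm.
M_n = C_f(d − h_f/2) + (T − C_f)(d − a_w/2) = 569296 × (680 − 65) + 1630204 × (680 − 122.315) = 350.12 + 909.14 = 1259.26 × 10⁶ N·mm.
M_n = 1259.26 kN·m.

M_n ≈ 1260 kN·m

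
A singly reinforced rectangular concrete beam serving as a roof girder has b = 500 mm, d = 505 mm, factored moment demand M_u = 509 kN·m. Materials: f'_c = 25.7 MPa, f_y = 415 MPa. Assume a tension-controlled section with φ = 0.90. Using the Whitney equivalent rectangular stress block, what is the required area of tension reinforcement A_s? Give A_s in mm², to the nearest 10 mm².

A_s ≈ 3050 mm²

M_n = M_u/φ = 509/0.90 = 565.556 kN·m.
With M_n = 0.85 f'_c a b (d − a/2), solve the quadratic for a:
a = d − √(d² − 2M_n/(0.85 f'_c b)) = 505 − √(505² − 2 × 565.556×10⁶/(0.85 × 25.7 × 500)) = 115.81 mm.
A_s = 0.85 f'_c a b / f_y = 0.85 × 25.7 × 115.81 × 500 / 415 = 3048.0 mm².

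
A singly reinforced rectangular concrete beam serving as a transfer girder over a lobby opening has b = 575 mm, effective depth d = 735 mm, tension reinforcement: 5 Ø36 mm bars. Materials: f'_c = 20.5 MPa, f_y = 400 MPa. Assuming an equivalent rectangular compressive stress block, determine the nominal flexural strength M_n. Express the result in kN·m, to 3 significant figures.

A_s = 5 × 1018 = 5090 mm².
T = A_s f_y = 5090 × 400 = 2036000 N = 2036 kN.
From C = T: a = T/(0.85 f'_c b) = 2036000/(0.85 × 20.5 × 575) = 203.21 mm.
M_n = T(d − a/2) = 2036 kN × (735 − 101.605) mm = 1289.59 kN·m.

M_n ≈ 1290 kN·m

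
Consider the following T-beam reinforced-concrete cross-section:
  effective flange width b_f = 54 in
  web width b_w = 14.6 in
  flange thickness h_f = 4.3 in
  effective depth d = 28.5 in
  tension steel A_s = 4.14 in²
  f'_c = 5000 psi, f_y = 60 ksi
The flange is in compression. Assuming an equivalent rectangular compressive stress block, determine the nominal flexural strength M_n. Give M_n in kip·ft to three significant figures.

Tension: T = A_s f_y = 4.14 × 60 = 248.4 kips.
Try a within the flange: a = T/(0.85 f'_c b_f) = 248.4/(0.85 × 5 × 54) = 1.082 in.
Since a = 1.082 ≤ h_f = 4.3 in, the stress block lies entirely in the flange; analyse as a rectangular beam of width b_f.
M_n = T(d − a/2) = 248.4 × (28.5 − 0.541) = 6945.0 kip·in.
M_n = 6945.0/12 = 578.75 kip·ft.

M_n ≈ 579 kip·ft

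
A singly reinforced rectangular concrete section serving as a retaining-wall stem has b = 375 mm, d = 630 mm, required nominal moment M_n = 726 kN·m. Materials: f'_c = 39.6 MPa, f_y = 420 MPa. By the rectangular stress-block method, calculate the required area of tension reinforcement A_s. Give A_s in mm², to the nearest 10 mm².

A_s ≈ 2980 mm²

With M_n = 0.85 f'_c a b (d − a/2), solve the quadratic for a:
a = d − √(d² − 2M_n/(0.85 f'_c b)) = 630 − √(630² − 2 × 726×10⁶/(0.85 × 39.6 × 375)) = 99.09 mm.
A_s = 0.85 f'_c a b / f_y = 0.85 × 39.6 × 99.09 × 375 / 420 = 2978.0 mm².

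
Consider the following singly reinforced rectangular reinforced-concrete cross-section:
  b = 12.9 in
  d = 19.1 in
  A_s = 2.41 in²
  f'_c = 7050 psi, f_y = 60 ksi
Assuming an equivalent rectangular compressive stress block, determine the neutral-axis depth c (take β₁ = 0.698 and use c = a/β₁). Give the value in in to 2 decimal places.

T = A_s f_y = 2.41 × 60 = 144.6 kips.
a = T/(0.85 f'_c b) = 144.6/(0.85 × 7.05 × 12.9) = 1.8706 in.
With β₁ = 0.698, c = a/β₁ = 1.8706/0.698 = 2.68 in.

c ≈ 2.68 in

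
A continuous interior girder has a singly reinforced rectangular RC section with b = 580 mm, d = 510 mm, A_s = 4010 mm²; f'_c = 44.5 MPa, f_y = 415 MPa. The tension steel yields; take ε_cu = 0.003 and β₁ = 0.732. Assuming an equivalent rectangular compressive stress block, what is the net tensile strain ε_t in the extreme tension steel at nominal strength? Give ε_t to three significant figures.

a = A_s f_y/(0.85 f'_c b) = 75.86 mm.
β₁ = 0.732, so c = a/β₁ = 75.86/0.732 = 103.63 mm.
From the linear strain diagram with ε_cu = 0.003: ε_t = 0.003 (d − c)/c = 0.003 × (510 − 103.63)/103.63 = 0.0118.
Since ε_t ≥ 0.005, the section is tension-controlled.

ε_t ≈ 0.0118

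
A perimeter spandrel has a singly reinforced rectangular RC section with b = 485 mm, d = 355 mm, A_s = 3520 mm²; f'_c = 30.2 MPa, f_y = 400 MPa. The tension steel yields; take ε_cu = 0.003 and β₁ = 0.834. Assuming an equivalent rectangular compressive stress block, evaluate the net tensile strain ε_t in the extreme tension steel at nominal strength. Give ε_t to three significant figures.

a = A_s f_y/(0.85 f'_c b) = 113.09 mm.
β₁ = 0.834, so c = a/β₁ = 113.09/0.834 = 135.60 mm.
From the linear strain diagram with ε_cu = 0.003: ε_t = 0.003 (d − c)/c = 0.003 × (355 − 135.60)/135.60 = 0.00485.
ε_t is between 0.004 and 0.005 — transition zone.

ε_t ≈ 0.00485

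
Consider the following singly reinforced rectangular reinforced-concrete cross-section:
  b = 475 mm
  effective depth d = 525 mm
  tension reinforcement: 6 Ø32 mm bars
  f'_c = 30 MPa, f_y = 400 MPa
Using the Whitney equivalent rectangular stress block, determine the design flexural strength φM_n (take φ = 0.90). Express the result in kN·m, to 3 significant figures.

A_s = 6 × 804 = 4824 mm².
T = A_s f_y = 4824 × 400 = 1929600 N = 1929.6 kN.
From C = T: a = T/(0.85 f'_c b) = 1929600/(0.85 × 30 × 475) = 159.31 mm.
M_n = T(d − a/2) = 1929.6 kN × (525 − 79.655) mm = 859.34 kN·m.
φM_n = 0.90 × 859.34 = 773.41 kN·m.

φM_n ≈ 773 kN·m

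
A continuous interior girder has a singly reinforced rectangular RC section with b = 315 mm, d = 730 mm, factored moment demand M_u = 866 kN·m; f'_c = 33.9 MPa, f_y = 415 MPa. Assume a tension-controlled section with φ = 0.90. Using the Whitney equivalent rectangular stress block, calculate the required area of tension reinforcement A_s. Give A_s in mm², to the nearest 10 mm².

A_s ≈ 3580 mm²

M_n = M_u/φ = 866/0.90 = 962.222 kN·m.
With M_n = 0.85 f'_c a b (d − a/2), solve the quadratic for a:
a = d − √(d² − 2M_n/(0.85 f'_c b)) = 730 − √(730² − 2 × 962.222×10⁶/(0.85 × 33.9 × 315)) = 163.54 mm.
A_s = 0.85 f'_c a b / f_y = 0.85 × 33.9 × 163.54 × 315 / 415 = 3576.9 mm².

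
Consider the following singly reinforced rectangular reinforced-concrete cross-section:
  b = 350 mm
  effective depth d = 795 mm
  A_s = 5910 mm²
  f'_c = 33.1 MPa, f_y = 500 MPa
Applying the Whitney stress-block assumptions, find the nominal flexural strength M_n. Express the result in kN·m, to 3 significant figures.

M_n ≈ 1910 kN·m

T = A_s f_y = 5910 × 500 = 2955000 N = 2955 kN.
From C = T: a = T/(0.85 f'_c b) = 2955000/(0.85 × 33.1 × 350) = 300.08 mm.
M_n = T(d − a/2) = 2955 kN × (795 − 150.04) mm = 1905.86 kN·m.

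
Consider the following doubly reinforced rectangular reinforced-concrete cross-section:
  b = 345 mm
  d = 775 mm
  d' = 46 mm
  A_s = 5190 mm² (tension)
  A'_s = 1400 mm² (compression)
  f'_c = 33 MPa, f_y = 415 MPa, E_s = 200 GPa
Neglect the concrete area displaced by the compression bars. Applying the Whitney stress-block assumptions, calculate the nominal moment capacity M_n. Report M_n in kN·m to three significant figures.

M_n ≈ 1510 kN·m

Assume both tension and compression steel yield.
Net tension couple steel: A_s − A'_s = 3790 mm².
a = (A_s − A'_s) f_y / (0.85 f'_c b) = 1572850/(0.85 × 33 × 345) = 162.53 mm.
c = a/β₁ = 162.53/0.814 = 199.67 mm; ε'_s = 0.003(c − d')/c = 0.0023 ≥ f_y/E_s = 0.0021, so compression steel does yield.
M_n = (A_s − A'_s) f_y (d − a/2) + A'_s f_y (d − d') = [1572850 × (775 − 81.265) + 581000 × (775 − 46)] × 10⁻⁶ = 1091.14 + 423.55 = 1514.69 kN·m.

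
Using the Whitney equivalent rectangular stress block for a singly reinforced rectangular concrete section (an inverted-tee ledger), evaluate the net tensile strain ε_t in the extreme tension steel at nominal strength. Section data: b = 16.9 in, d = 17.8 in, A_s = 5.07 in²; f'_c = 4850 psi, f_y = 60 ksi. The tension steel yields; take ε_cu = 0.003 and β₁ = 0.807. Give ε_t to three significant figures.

a = A_s f_y/(0.85 f'_c b) = 4.366 in.
β₁ = 0.807, so c = a/β₁ = 4.366/0.807 = 5.410 in.
From the linear strain diagram with ε_cu = 0.003: ε_t = 0.003 (d − c)/c = 0.003 × (17.8 − 5.410)/5.410 = 0.00687.
Since ε_t ≥ 0.005, the section is tension-controlled.

ε_t ≈ 0.00687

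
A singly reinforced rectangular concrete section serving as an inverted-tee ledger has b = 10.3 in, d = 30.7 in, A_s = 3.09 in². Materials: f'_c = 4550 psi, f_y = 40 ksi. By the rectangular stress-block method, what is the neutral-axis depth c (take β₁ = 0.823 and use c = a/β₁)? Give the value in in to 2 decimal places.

T = A_s f_y = 3.09 × 40 = 123.6 kips.
a = T/(0.85 f'_c b) = 123.6/(0.85 × 4.55 × 10.3) = 3.1028 in.
With β₁ = 0.823, c = a/β₁ = 3.1028/0.823 = 3.77 in.

c ≈ 3.77 in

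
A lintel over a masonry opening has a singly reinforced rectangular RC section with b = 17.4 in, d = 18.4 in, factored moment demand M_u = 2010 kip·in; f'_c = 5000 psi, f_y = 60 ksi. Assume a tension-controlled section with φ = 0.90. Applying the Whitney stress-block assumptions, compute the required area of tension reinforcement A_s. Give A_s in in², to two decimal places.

A_s ≈ 2.12 in²

M_n = M_u/φ = 2010/0.90 = 2233.33 kip·in.
From M_n = 0.85 f'_c a b (d − a/2):
a = d − √(d² − 2M_n/(0.85 f'_c b)) = 18.4 − √(18.4² − 2 × 2233.33/(0.85 × 5 × 17.4)) = 1.722 in.
A_s = 0.85 f'_c a b / f_y = 0.85 × 5 × 1.722 × 17.4 / 60 = 2.122 in².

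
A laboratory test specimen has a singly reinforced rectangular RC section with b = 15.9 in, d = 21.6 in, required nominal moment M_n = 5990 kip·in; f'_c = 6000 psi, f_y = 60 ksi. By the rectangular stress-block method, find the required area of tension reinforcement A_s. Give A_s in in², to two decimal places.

A_s ≈ 5.06 in²

From M_n = 0.85 f'_c a b (d − a/2):
a = d − √(d² − 2M_n/(0.85 f'_c b)) = 21.6 − √(21.6² − 2 × 5990/(0.85 × 6 × 15.9)) = 3.744 in.
A_s = 0.85 f'_c a b / f_y = 0.85 × 6 × 3.744 × 15.9 / 60 = 5.060 in².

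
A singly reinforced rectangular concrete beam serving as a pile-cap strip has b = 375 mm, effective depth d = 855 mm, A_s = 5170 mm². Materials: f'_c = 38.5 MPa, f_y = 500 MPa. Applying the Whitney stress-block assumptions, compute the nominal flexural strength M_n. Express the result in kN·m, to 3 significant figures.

T = A_s f_y = 5170 × 500 = 2585000 N = 2585 kN.
From C = T: a = T/(0.85 f'_c b) = 2585000/(0.85 × 38.5 × 375) = 210.64 mm.
M_n = T(d − a/2) = 2585 kN × (855 − 105.32) mm = 1937.92 kN·m.

M_n ≈ 1940 kN·m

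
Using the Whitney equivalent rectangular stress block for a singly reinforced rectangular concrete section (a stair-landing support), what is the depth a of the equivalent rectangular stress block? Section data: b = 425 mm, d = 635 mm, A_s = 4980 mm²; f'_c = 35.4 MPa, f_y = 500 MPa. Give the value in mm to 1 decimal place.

a ≈ 194.7 mm

T = A_s f_y = 4980 × 500 = 2490000 N = 2490 kN.
Setting C = 0.85 f'_c a b equal to T: a = 2490000/(0.85 × 35.4 × 425) = 194.7 mm.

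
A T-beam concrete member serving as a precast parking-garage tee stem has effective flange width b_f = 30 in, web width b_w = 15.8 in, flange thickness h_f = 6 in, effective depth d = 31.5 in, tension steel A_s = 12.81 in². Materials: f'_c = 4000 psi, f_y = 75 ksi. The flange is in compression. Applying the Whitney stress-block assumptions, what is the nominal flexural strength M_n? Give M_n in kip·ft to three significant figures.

M_n ≈ 2100 kip·ft

Tension: T = A_s f_y = 12.81 × 75 = 960.75 kips.
Try a within the flange: a = T/(0.85 f'_c b_f) = 960.75/(0.85 × 4 × 30) = 9.419 in.
a = 9.419 > h_f = 6 in: the block extends into the web. Split into flange-overhang and web parts.
C_f = 0.85 f'_c (b_f − b_w) h_f = 0.85 × 4 × (30 − 15.8) × 6 = 289.7 kips.
Remaining web compression depth: a_w = (T − C_f)/(0.85 f'_c b_w) = (960.75 − 289.7)/(0.85 × 4 × 15.8) = 12.492 in.
M_n = C_f(d − h_f/2) + (T − C_f)(d − a_w/2) = 289.7 × (31.5 − 3) + 671.05 × (31.5 − 6.246) = 8256.5 + 16946.7 = 25203.2 kip·in.
M_n = 25203.2/12 = 2100.27 kip·ft.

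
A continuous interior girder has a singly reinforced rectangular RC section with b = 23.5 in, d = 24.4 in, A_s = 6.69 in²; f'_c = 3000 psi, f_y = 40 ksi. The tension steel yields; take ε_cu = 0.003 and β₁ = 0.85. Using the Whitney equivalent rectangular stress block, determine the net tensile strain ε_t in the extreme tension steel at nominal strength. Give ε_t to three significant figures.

a = A_s f_y/(0.85 f'_c b) = 4.466 in.
β₁ = 0.85, so c = a/β₁ = 4.466/0.85 = 5.254 in.
From the linear strain diagram with ε_cu = 0.003: ε_t = 0.003 (d − c)/c = 0.003 × (24.4 − 5.254)/5.254 = 0.0109.
Since ε_t ≥ 0.005, the section is tension-controlled.

ε_t ≈ 0.0109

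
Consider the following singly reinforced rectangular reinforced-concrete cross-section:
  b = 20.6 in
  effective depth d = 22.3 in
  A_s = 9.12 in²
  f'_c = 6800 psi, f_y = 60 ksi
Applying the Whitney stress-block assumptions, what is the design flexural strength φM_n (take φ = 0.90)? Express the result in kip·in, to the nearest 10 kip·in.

T = A_s f_y = 9.12 × 60 = 547.2 kips.
a = T/(0.85 f'_c b) = 547.2/(0.85 × 6.8 × 20.6) = 4.596 in.
M_n = T(d − a/2) = 547.2 × (22.3 − 2.298) = 10945.1 kip·in.
φM_n = 0.90 × 10945.1 = 9850.6 kip·in.

φM_n ≈ 9850 kip·in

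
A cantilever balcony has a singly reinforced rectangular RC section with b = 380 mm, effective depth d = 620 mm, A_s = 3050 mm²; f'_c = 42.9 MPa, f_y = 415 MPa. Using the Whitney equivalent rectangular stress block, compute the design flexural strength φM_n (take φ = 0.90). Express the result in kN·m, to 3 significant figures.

φM_n ≈ 654 kN·m

T = A_s f_y = 3050 × 415 = 1265750 N = 1265.75 kN.
From C = T: a = T/(0.85 f'_c b) = 1265750/(0.85 × 42.9 × 380) = 91.35 mm.
M_n = T(d − a/2) = 1265.75 kN × (620 − 45.675) mm = 726.95 kN·m.
φM_n = 0.90 × 726.95 = 654.26 kN·m.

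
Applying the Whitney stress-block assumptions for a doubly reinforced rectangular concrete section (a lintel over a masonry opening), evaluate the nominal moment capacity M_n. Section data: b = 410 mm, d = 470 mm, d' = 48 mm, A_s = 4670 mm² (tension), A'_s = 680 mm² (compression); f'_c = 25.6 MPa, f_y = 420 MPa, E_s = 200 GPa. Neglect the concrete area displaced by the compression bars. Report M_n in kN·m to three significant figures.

Assume both tension and compression steel yield.
Net tension couple steel: A_s − A'_s = 3990 mm².
a = (A_s − A'_s) f_y / (0.85 f'_c b) = 1675800/(0.85 × 25.6 × 410) = 187.84 mm.
c = a/β₁ = 187.84/0.85 = 220.99 mm; ε'_s = 0.003(c − d')/c = 0.0023 ≥ f_y/E_s = 0.0021, so compression steel does yield.
M_n = (A_s − A'_s) f_y (d − a/2) + A'_s f_y (d − d') = [1675800 × (470 − 93.92) + 285600 × (470 − 48)] × 10⁻⁶ = 630.23 + 120.52 = 750.75 kN·m.

M_n ≈ 751 kN·m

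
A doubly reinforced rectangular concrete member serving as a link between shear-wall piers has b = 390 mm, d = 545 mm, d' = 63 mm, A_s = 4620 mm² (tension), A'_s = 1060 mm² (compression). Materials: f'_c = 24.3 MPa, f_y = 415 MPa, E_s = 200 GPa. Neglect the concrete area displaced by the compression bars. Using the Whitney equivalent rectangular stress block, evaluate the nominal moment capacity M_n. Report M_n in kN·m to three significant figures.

M_n ≈ 882 kN·m

Assume both tension and compression steel yield.
Net tension couple steel: A_s − A'_s = 3560 mm².
a = (A_s − A'_s) f_y / (0.85 f'_c b) = 1477400/(0.85 × 24.3 × 390) = 183.40 mm.
c = a/β₁ = 183.40/0.85 = 215.76 mm; ε'_s = 0.003(c − d')/c = 0.0021 ≥ f_y/E_s = 0.0021, so compression steel does yield.
M_n = (A_s − A'_s) f_y (d − a/2) + A'_s f_y (d − d') = [1477400 × (545 − 91.7) + 439900 × (545 − 63)] × 10⁻⁶ = 669.71 + 212.03 = 881.74 kN·m.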